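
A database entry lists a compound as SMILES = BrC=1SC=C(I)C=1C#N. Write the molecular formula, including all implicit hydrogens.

C5HBrINS

Walk through each heavy atom and fill implicit hydrogens from standard valence (C 4, N 3, O 2, S 2, halogen 1):
  atom 1: Br (halogen, monovalent) → 0 H
  atom 2: C, bond orders sum to 4 (valence 4) → 0 H
  atom 3: S, bond orders sum to 2 (valence 2) → 0 H
  atom 4: C, bond orders sum to 3 (valence 4) → 1 H
  atom 5: C, bond orders sum to 4 (valence 4) → 0 H
  atom 6: I (halogen, monovalent) → 0 H
  atom 7: C, bond orders sum to 4 (valence 4) → 0 H
  atom 8: C, bond orders sum to 4 (valence 4) → 0 H
  atom 9: N, bond orders sum to 3 (valence 3) → 0 H
Totals → C:5, H:1, Br:1, I:1, N:1, S:1.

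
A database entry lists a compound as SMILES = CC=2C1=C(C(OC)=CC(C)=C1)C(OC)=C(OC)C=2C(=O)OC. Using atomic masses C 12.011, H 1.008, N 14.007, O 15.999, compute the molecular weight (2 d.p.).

First, the molecular formula is C17H20O5 (counting implicit H from valence).
  C: 17 × 12.011 = 204.187
  H: 20 × 1.008 = 20.160
  O: 5 × 15.999 = 79.995
Sum: 17×12.011 + 20×1.008 + 5×15.999 = 304.342 → 304.34 g/mol.

304.34 g/mol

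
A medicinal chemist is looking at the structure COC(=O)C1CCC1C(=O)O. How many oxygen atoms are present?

Scan the SMILES for O atoms (remember two-letter symbols like Cl and Br are single atoms).
Oxygen count: 4.

4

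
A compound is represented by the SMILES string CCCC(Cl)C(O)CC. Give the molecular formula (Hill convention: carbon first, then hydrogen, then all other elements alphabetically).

C7H15ClO

Walk through each heavy atom and fill implicit hydrogens from standard valence (C 4, N 3, O 2, S 2, halogen 1):
  atom 1: C, bond orders sum to 1 (valence 4) → 3 H
  atom 2: C, bond orders sum to 2 (valence 4) → 2 H
  atom 3: C, bond orders sum to 2 (valence 4) → 2 H
  atom 4: C, bond orders sum to 3 (valence 4) → 1 H
  atom 5: Cl (halogen, monovalent) → 0 H
  atom 6: C, bond orders sum to 3 (valence 4) → 1 H
  atom 7: O, bond orders sum to 1 (valence 2) → 1 H
  atom 8: C, bond orders sum to 2 (valence 4) → 2 H
  atom 9: C, bond orders sum to 1 (valence 4) → 3 H
Totals → C:7, H:15, Cl:1, O:1.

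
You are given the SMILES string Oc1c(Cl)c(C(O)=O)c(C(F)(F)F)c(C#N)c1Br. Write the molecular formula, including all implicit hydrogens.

Walk through each heavy atom and fill implicit hydrogens from standard valence (C 4, N 3, O 2, S 2, halogen 1); for lowercase aromatic atoms, an aromatic c carries 1 H when it has two neighbours and 0 H with three, and aromatic n carries 0 H:
  atom 1: O, bond orders sum to 1 (valence 2) → 1 H
  atom 2: aromatic c, 3 neighbours → 0 H
  atom 3: aromatic c, 3 neighbours → 0 H
  atom 4: Cl (halogen, monovalent) → 0 H
  atom 5: aromatic c, 3 neighbours → 0 H
  atom 6: C, bond orders sum to 4 (valence 4) → 0 H
  atom 7: O, bond orders sum to 1 (valence 2) → 1 H
  atom 8: O, bond orders sum to 2 (valence 2) → 0 H
  atom 9: aromatic c, 3 neighbours → 0 H
  atom 10: C, bond orders sum to 4 (valence 4) → 0 H
  atom 11: F (halogen, monovalent) → 0 H
  atom 12: F (halogen, monovalent) → 0 H
  atom 13: F (halogen, monovalent) → 0 H
  atom 14: aromatic c, 3 neighbours → 0 H
  atom 15: C, bond orders sum to 4 (valence 4) → 0 H
  atom 16: N, bond orders sum to 3 (valence 3) → 0 H
  atom 17: aromatic c, 3 neighbours → 0 H
  atom 18: Br (halogen, monovalent) → 0 H
Totals → C:9, H:2, Br:1, Cl:1, F:3, N:1, O:3.
In Hill order: C9H2BrClF3NO3.

C9H2BrClF3NO3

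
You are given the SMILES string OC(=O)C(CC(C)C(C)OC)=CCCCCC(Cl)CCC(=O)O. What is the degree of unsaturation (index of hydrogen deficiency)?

Molecular formula: C17H29ClO5.
DoU = (2C + 2 + N − H − X) / 2, where X is the halogen count and O/S are ignored.
    = (2·17 + 2 + 0 − 29 − 1) / 2 = 6 / 2 = 3.

3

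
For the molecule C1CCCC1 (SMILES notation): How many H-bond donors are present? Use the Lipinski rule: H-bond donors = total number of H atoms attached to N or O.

0

Donors: find every N or O and count the H atoms it carries.
  (no N or O atoms present)
Lipinski HBD = 0.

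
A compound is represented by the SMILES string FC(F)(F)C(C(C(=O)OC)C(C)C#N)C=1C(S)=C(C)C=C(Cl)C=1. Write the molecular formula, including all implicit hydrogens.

Walk through each heavy atom and fill implicit hydrogens from standard valence (C 4, N 3, O 2, S 2, halogen 1):
  atom 1: F (halogen, monovalent) → 0 H
  atom 2: C, bond orders sum to 4 (valence 4) → 0 H
  atom 3: F (halogen, monovalent) → 0 H
  atom 4: F (halogen, monovalent) → 0 H
  atom 5: C, bond orders sum to 3 (valence 4) → 1 H
  atom 6: C, bond orders sum to 3 (valence 4) → 1 H
  atom 7: C, bond orders sum to 4 (valence 4) → 0 H
  atom 8: O, bond orders sum to 2 (valence 2) → 0 H
  atom 9: O, bond orders sum to 2 (valence 2) → 0 H
  atom 10: C, bond orders sum to 1 (valence 4) → 3 H
  atom 11: C, bond orders sum to 3 (valence 4) → 1 H
  atom 12: C, bond orders sum to 1 (valence 4) → 3 H
  atom 13: C, bond orders sum to 4 (valence 4) → 0 H
  atom 14: N, bond orders sum to 3 (valence 3) → 0 H
  atom 15: C, bond orders sum to 4 (valence 4) → 0 H
  atom 16: C, bond orders sum to 4 (valence 4) → 0 H
  atom 17: S, bond orders sum to 1 (valence 2) → 1 H
  atom 18: C, bond orders sum to 4 (valence 4) → 0 H
  atom 19: C, bond orders sum to 1 (valence 4) → 3 H
  atom 20: C, bond orders sum to 3 (valence 4) → 1 H
  atom 21: C, bond orders sum to 4 (valence 4) → 0 H
  atom 22: Cl (halogen, monovalent) → 0 H
  atom 23: C, bond orders sum to 3 (valence 4) → 1 H
Totals → C:15, H:15, Cl:1, F:3, N:1, O:2, S:1.

C15H15ClF3NO2S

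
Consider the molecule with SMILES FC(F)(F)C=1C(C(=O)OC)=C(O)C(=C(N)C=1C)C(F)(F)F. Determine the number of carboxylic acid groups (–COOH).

Scan the SMILES for the carboxylic acid motif — none present.
Groups that are present: 1 ester, 1 hydroxyl, 1 primary amine.

0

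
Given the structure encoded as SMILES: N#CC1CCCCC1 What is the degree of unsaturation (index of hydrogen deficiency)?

3

Degree of unsaturation = (number of rings) + (number of π bonds).
Ring closures in the SMILES: 1.
π bonds: 1 triple bond (each 2 DoU) → 2 DoU from unsaturation.
Total DoU = 1 + 2 = 3.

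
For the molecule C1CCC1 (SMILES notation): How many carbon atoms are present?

4

Count every carbon token in the SMILES (each C, including those in ring-closure positions and inside branches).
Carbon count: 4.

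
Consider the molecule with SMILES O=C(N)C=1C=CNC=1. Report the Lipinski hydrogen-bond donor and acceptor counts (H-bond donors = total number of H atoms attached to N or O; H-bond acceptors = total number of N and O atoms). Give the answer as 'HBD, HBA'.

3, 3

Donors: find every N or O and count the H atoms it carries.
  atom 1 (O): bond orders sum to 2 → 0 H
  atom 3 (N): bond orders sum to 1 → 2 H
  atom 7 (N): bond orders sum to 2 → 1 H
Lipinski HBD = 3.
Acceptors: N atoms = 2, O atoms = 1 → HBA = 3.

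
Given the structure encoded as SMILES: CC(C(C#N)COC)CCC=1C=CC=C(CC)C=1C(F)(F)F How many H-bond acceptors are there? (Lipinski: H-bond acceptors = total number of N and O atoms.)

2

N atoms: 1; O atoms: 1.
Lipinski HBA = 1 + 1 = 2.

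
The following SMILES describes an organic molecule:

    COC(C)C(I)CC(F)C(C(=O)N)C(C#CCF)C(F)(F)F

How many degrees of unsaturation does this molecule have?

Degree of unsaturation = (number of rings) + (number of π bonds).
Ring closures in the SMILES: 0.
π bonds: 1 double bond (each 1 DoU), 1 triple bond (each 2 DoU) → 3 DoU from unsaturation.
Total DoU = 0 + 3 = 3.

3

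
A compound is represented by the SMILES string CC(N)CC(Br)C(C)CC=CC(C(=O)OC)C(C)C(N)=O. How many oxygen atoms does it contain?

3

Scan the SMILES for O atoms (remember two-letter symbols like Cl and Br are single atoms).
Oxygen count: 3.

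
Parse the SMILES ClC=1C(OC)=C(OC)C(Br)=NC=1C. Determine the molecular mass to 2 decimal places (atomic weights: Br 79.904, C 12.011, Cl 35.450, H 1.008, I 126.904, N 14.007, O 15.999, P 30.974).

First, the molecular formula is C8H9BrClNO2 (counting implicit H from valence).
  Br: 1 × 79.904 = 79.904
  C: 8 × 12.011 = 96.088
  Cl: 1 × 35.450 = 35.450
  H: 9 × 1.008 = 9.072
  N: 1 × 14.007 = 14.007
  O: 2 × 15.999 = 31.998
Sum: 1×79.904 + 8×12.011 + 1×35.450 + 9×1.008 + 1×14.007 + 2×15.999 = 266.519 → 266.52 g/mol.

266.52 g/mol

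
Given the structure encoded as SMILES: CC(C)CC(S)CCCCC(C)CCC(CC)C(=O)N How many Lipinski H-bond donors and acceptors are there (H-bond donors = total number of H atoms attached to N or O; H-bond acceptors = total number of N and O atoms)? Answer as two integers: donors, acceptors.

2, 2

Donors: find every N or O and count the H atoms it carries.
  atom 19 (O): bond orders sum to 2 → 0 H
  atom 20 (N): bond orders sum to 1 → 2 H
Lipinski HBD = 2.
Acceptors: N atoms = 1, O atoms = 1 → HBA = 2.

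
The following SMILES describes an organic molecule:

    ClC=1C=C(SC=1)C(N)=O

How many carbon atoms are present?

5

Count every carbon token in the SMILES (each C, including those in ring-closure positions and inside branches).
Carbon count: 5.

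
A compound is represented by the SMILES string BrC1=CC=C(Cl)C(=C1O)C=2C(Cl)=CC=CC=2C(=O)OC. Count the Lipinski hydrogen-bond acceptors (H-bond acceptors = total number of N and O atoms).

3

N atoms: 0; O atoms: 3.
Lipinski HBA = 0 + 3 = 3.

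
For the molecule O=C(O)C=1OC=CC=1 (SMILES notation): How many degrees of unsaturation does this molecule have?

4

Degree of unsaturation = (number of rings) + (number of π bonds).
Ring closures in the SMILES: 1.
π bonds: 3 double bonds (each 1 DoU) → 3 DoU from unsaturation.
Total DoU = 1 + 3 = 4.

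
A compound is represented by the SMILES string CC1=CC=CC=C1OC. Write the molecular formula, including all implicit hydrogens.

C8H10O

Walk through each heavy atom and fill implicit hydrogens from standard valence (C 4, N 3, O 2, S 2, halogen 1):
  atom 1: C, bond orders sum to 1 (valence 4) → 3 H
  atom 2: C, bond orders sum to 4 (valence 4) → 0 H
  atom 3: C, bond orders sum to 3 (valence 4) → 1 H
  atom 4: C, bond orders sum to 3 (valence 4) → 1 H
  atom 5: C, bond orders sum to 3 (valence 4) → 1 H
  atom 6: C, bond orders sum to 3 (valence 4) → 1 H
  atom 7: C, bond orders sum to 4 (valence 4) → 0 H
  atom 8: O, bond orders sum to 2 (valence 2) → 0 H
  atom 9: C, bond orders sum to 1 (valence 4) → 3 H
Totals → C:8, H:10, O:1.
In Hill order: C8H10O.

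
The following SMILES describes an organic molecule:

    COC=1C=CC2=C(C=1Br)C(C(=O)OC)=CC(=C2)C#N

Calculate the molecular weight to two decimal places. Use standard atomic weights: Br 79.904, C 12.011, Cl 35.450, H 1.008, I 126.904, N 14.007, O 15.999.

320.14 g/mol

First, the molecular formula is C14H10BrNO3 (counting implicit H from valence).
  Br: 1 × 79.904 = 79.904
  C: 14 × 12.011 = 168.154
  H: 10 × 1.008 = 10.080
  N: 1 × 14.007 = 14.007
  O: 3 × 15.999 = 47.997
Sum: 1×79.904 + 14×12.011 + 10×1.008 + 1×14.007 + 3×15.999 = 320.142 → 320.14 g/mol.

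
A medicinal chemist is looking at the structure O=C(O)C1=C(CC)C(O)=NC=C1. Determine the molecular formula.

C8H9NO3

Walk through each heavy atom and fill implicit hydrogens from standard valence (C 4, N 3, O 2, S 2, halogen 1):
  atom 1: O, bond orders sum to 2 (valence 2) → 0 H
  atom 2: C, bond orders sum to 4 (valence 4) → 0 H
  atom 3: O, bond orders sum to 1 (valence 2) → 1 H
  atom 4: C, bond orders sum to 4 (valence 4) → 0 H
  atom 5: C, bond orders sum to 4 (valence 4) → 0 H
  atom 6: C, bond orders sum to 2 (valence 4) → 2 H
  atom 7: C, bond orders sum to 1 (valence 4) → 3 H
  atom 8: C, bond orders sum to 4 (valence 4) → 0 H
  atom 9: O, bond orders sum to 1 (valence 2) → 1 H
  atom 10: N, bond orders sum to 3 (valence 3) → 0 H
  atom 11: C, bond orders sum to 3 (valence 4) → 1 H
  atom 12: C, bond orders sum to 3 (valence 4) → 1 H
Totals → C:8, H:9, N:1, O:3.
In Hill order: C8H9NO3.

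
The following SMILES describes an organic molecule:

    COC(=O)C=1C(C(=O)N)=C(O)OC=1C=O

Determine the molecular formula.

Walk through each heavy atom and fill implicit hydrogens from standard valence (C 4, N 3, O 2, S 2, halogen 1):
  atom 1: C, bond orders sum to 1 (valence 4) → 3 H
  atom 2: O, bond orders sum to 2 (valence 2) → 0 H
  atom 3: C, bond orders sum to 4 (valence 4) → 0 H
  atom 4: O, bond orders sum to 2 (valence 2) → 0 H
  atom 5: C, bond orders sum to 4 (valence 4) → 0 H
  atom 6: C, bond orders sum to 4 (valence 4) → 0 H
  atom 7: C, bond orders sum to 4 (valence 4) → 0 H
  atom 8: O, bond orders sum to 2 (valence 2) → 0 H
  atom 9: N, bond orders sum to 1 (valence 3) → 2 H
  atom 10: C, bond orders sum to 4 (valence 4) → 0 H
  atom 11: O, bond orders sum to 1 (valence 2) → 1 H
  atom 12: O, bond orders sum to 2 (valence 2) → 0 H
  atom 13: C, bond orders sum to 4 (valence 4) → 0 H
  atom 14: C, bond orders sum to 3 (valence 4) → 1 H
  atom 15: O, bond orders sum to 2 (valence 2) → 0 H
Totals → C:8, H:7, N:1, O:6.

C8H7NO6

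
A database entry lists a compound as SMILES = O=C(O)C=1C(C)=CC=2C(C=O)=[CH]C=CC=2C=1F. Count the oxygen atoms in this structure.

Scan the SMILES for O atoms (remember two-letter symbols like Cl and Br are single atoms).
Oxygen count: 3.

3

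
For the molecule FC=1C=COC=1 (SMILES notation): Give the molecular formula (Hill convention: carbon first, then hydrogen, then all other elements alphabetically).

C4H3FO

Walk through each heavy atom and fill implicit hydrogens from standard valence (C 4, N 3, O 2, S 2, halogen 1):
  atom 1: F (halogen, monovalent) → 0 H
  atom 2: C, bond orders sum to 4 (valence 4) → 0 H
  atom 3: C, bond orders sum to 3 (valence 4) → 1 H
  atom 4: C, bond orders sum to 3 (valence 4) → 1 H
  atom 5: O, bond orders sum to 2 (valence 2) → 0 H
  atom 6: C, bond orders sum to 3 (valence 4) → 1 H
Totals → C:4, H:3, F:1, O:1.
In Hill order: C4H3FO.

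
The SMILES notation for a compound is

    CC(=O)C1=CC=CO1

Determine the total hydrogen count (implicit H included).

6

Walk through each heavy atom and fill implicit hydrogens from standard valence (C 4, N 3, O 2, S 2, halogen 1):
  atom 1: C, bond orders sum to 1 (valence 4) → 3 H
  atom 2: C, bond orders sum to 4 (valence 4) → 0 H
  atom 3: O, bond orders sum to 2 (valence 2) → 0 H
  atom 4: C, bond orders sum to 4 (valence 4) → 0 H
  atom 5: C, bond orders sum to 3 (valence 4) → 1 H
  atom 6: C, bond orders sum to 3 (valence 4) → 1 H
  atom 7: C, bond orders sum to 3 (valence 4) → 1 H
  atom 8: O, bond orders sum to 2 (valence 2) → 0 H
Total hydrogens: 6.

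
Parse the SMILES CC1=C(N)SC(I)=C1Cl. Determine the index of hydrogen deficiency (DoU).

Degree of unsaturation = (number of rings) + (number of π bonds).
Ring closures in the SMILES: 1.
π bonds: 2 double bonds (each 1 DoU) → 2 DoU from unsaturation.
Total DoU = 1 + 2 = 3.

3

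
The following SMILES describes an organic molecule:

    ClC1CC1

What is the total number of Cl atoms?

1

Scan the SMILES for Cl atoms (remember two-letter symbols like Cl and Br are single atoms).
Chlorine count: 1.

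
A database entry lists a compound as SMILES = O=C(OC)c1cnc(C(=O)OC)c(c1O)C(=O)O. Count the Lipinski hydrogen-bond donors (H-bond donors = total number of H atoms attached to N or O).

2

Donors: find every N or O and count the H atoms it carries.
  atom 1 (O): bond orders sum to 2 → 0 H
  atom 3 (O): bond orders sum to 2 → 0 H
  atom 7 (N): bond orders sum to 3 → 0 H
  atom 10 (O): bond orders sum to 2 → 0 H
  atom 11 (O): bond orders sum to 2 → 0 H
  atom 15 (O): bond orders sum to 1 → 1 H
  atom 17 (O): bond orders sum to 2 → 0 H
  atom 18 (O): bond orders sum to 1 → 1 H
Lipinski HBD = 2.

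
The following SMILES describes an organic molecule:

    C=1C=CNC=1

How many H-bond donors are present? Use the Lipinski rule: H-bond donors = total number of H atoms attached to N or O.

1

Donors: find every N or O and count the H atoms it carries.
  atom 4 (N): bond orders sum to 2 → 1 H
Lipinski HBD = 1.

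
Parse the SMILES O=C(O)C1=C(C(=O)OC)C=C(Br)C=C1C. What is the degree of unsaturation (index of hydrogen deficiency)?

6

Degree of unsaturation = (number of rings) + (number of π bonds).
Ring closures in the SMILES: 1.
π bonds: 5 double bonds (each 1 DoU) → 5 DoU from unsaturation.
Total DoU = 1 + 5 = 6.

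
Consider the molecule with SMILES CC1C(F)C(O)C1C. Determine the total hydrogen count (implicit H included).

Walk through each heavy atom and fill implicit hydrogens from standard valence (C 4, N 3, O 2, S 2, halogen 1):
  atom 1: C, bond orders sum to 1 (valence 4) → 3 H
  atom 2: C, bond orders sum to 3 (valence 4) → 1 H
  atom 3: C, bond orders sum to 3 (valence 4) → 1 H
  atom 4: F (halogen, monovalent) → 0 H
  atom 5: C, bond orders sum to 3 (valence 4) → 1 H
  atom 6: O, bond orders sum to 1 (valence 2) → 1 H
  atom 7: C, bond orders sum to 3 (valence 4) → 1 H
  atom 8: C, bond orders sum to 1 (valence 4) → 3 H
Total hydrogens: 11.

11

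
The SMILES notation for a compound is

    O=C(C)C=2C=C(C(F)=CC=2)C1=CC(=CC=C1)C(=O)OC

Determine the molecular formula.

Walk through each heavy atom and fill implicit hydrogens from standard valence (C 4, N 3, O 2, S 2, halogen 1):
  atom 1: O, bond orders sum to 2 (valence 2) → 0 H
  atom 2: C, bond orders sum to 4 (valence 4) → 0 H
  atom 3: C, bond orders sum to 1 (valence 4) → 3 H
  atom 4: C, bond orders sum to 4 (valence 4) → 0 H
  atom 5: C, bond orders sum to 3 (valence 4) → 1 H
  atom 6: C, bond orders sum to 4 (valence 4) → 0 H
  atom 7: C, bond orders sum to 4 (valence 4) → 0 H
  atom 8: F (halogen, monovalent) → 0 H
  atom 9: C, bond orders sum to 3 (valence 4) → 1 H
  atom 10: C, bond orders sum to 3 (valence 4) → 1 H
  atom 11: C, bond orders sum to 4 (valence 4) → 0 H
  atom 12: C, bond orders sum to 3 (valence 4) → 1 H
  atom 13: C, bond orders sum to 4 (valence 4) → 0 H
  atom 14: C, bond orders sum to 3 (valence 4) → 1 H
  atom 15: C, bond orders sum to 3 (valence 4) → 1 H
  atom 16: C, bond orders sum to 3 (valence 4) → 1 H
  atom 17: C, bond orders sum to 4 (valence 4) → 0 H
  atom 18: O, bond orders sum to 2 (valence 2) → 0 H
  atom 19: O, bond orders sum to 2 (valence 2) → 0 H
  atom 20: C, bond orders sum to 1 (valence 4) → 3 H
Totals → C:16, H:13, F:1, O:3.

C16H13FO3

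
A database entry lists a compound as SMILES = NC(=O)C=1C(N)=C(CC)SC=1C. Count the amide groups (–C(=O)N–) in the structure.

1

The amide motif appears at heavy-atom position 2 in the SMILES.
Other groups present: 1 primary amine.
Amide count: 1.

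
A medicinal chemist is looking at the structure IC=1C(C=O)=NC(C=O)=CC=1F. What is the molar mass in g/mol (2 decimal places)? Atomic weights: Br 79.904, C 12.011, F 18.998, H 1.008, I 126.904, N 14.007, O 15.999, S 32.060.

279.01 g/mol

First, the molecular formula is C7H3FINO2 (counting implicit H from valence).
  C: 7 × 12.011 = 84.077
  F: 1 × 18.998 = 18.998
  H: 3 × 1.008 = 3.024
  I: 1 × 126.904 = 126.904
  N: 1 × 14.007 = 14.007
  O: 2 × 15.999 = 31.998
Sum: 7×12.011 + 1×18.998 + 3×1.008 + 1×126.904 + 1×14.007 + 2×15.999 = 279.008 → 279.01 g/mol.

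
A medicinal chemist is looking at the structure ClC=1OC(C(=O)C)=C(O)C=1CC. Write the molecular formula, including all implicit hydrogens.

Walk through each heavy atom and fill implicit hydrogens from standard valence (C 4, N 3, O 2, S 2, halogen 1):
  atom 1: Cl (halogen, monovalent) → 0 H
  atom 2: C, bond orders sum to 4 (valence 4) → 0 H
  atom 3: O, bond orders sum to 2 (valence 2) → 0 H
  atom 4: C, bond orders sum to 4 (valence 4) → 0 H
  atom 5: C, bond orders sum to 4 (valence 4) → 0 H
  atom 6: O, bond orders sum to 2 (valence 2) → 0 H
  atom 7: C, bond orders sum to 1 (valence 4) → 3 H
  atom 8: C, bond orders sum to 4 (valence 4) → 0 H
  atom 9: O, bond orders sum to 1 (valence 2) → 1 H
  atom 10: C, bond orders sum to 4 (valence 4) → 0 H
  atom 11: C, bond orders sum to 2 (valence 4) → 2 H
  atom 12: C, bond orders sum to 1 (valence 4) → 3 H
Totals → C:8, H:9, Cl:1, O:3.
In Hill order: C8H9ClO3.

C8H9ClO3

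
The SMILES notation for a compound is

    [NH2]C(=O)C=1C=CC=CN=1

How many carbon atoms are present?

6

Count every carbon token in the SMILES (each C, including those in ring-closure positions and inside branches).
Carbon count: 6.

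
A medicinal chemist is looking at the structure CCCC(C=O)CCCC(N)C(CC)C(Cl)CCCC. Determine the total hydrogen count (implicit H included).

Walk through each heavy atom and fill implicit hydrogens from standard valence (C 4, N 3, O 2, S 2, halogen 1):
  atom 1: C, bond orders sum to 1 (valence 4) → 3 H
  atom 2: C, bond orders sum to 2 (valence 4) → 2 H
  atom 3: C, bond orders sum to 2 (valence 4) → 2 H
  atom 4: C, bond orders sum to 3 (valence 4) → 1 H
  atom 5: C, bond orders sum to 3 (valence 4) → 1 H
  atom 6: O, bond orders sum to 2 (valence 2) → 0 H
  atom 7: C, bond orders sum to 2 (valence 4) → 2 H
  atom 8: C, bond orders sum to 2 (valence 4) → 2 H
  atom 9: C, bond orders sum to 2 (valence 4) → 2 H
  atom 10: C, bond orders sum to 3 (valence 4) → 1 H
  atom 11: N, bond orders sum to 1 (valence 3) → 2 H
  atom 12: C, bond orders sum to 3 (valence 4) → 1 H
  atom 13: C, bond orders sum to 2 (valence 4) → 2 H
  atom 14: C, bond orders sum to 1 (valence 4) → 3 H
  atom 15: C, bond orders sum to 3 (valence 4) → 1 H
  atom 16: Cl (halogen, monovalent) → 0 H
  atom 17: C, bond orders sum to 2 (valence 4) → 2 H
  atom 18: C, bond orders sum to 2 (valence 4) → 2 H
  atom 19: C, bond orders sum to 2 (valence 4) → 2 H
  atom 20: C, bond orders sum to 1 (valence 4) → 3 H
Total hydrogens: 34.

34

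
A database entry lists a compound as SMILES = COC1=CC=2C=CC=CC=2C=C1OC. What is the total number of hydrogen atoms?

12

Walk through each heavy atom and fill implicit hydrogens from standard valence (C 4, N 3, O 2, S 2, halogen 1):
  atom 1: C, bond orders sum to 1 (valence 4) → 3 H
  atom 2: O, bond orders sum to 2 (valence 2) → 0 H
  atom 3: C, bond orders sum to 4 (valence 4) → 0 H
  atom 4: C, bond orders sum to 3 (valence 4) → 1 H
  atom 5: C, bond orders sum to 4 (valence 4) → 0 H
  atom 6: C, bond orders sum to 3 (valence 4) → 1 H
  atom 7: C, bond orders sum to 3 (valence 4) → 1 H
  atom 8: C, bond orders sum to 3 (valence 4) → 1 H
  atom 9: C, bond orders sum to 3 (valence 4) → 1 H
  atom 10: C, bond orders sum to 4 (valence 4) → 0 H
  atom 11: C, bond orders sum to 3 (valence 4) → 1 H
  atom 12: C, bond orders sum to 4 (valence 4) → 0 H
  atom 13: O, bond orders sum to 2 (valence 2) → 0 H
  atom 14: C, bond orders sum to 1 (valence 4) → 3 H
Total hydrogens: 12.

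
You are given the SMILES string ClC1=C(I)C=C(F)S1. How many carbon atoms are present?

Count every carbon token in the SMILES (each C, including those in ring-closure positions and inside branches).
Carbon count: 4.

4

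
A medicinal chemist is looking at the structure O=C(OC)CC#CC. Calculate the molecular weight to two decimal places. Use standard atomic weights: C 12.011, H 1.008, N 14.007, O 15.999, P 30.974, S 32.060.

112.13 g/mol

First, the molecular formula is C6H8O2 (counting implicit H from valence).
  C: 6 × 12.011 = 72.066
  H: 8 × 1.008 = 8.064
  O: 2 × 15.999 = 31.998
Sum: 6×12.011 + 8×1.008 + 2×15.999 = 112.128 → 112.13 g/mol.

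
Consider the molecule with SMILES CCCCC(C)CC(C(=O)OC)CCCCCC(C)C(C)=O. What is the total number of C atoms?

Count every carbon token in the SMILES (each C, including those in ring-closure positions and inside branches).
Carbon count: 19.

19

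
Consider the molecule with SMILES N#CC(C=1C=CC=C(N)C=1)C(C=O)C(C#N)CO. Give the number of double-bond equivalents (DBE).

9

Molecular formula: C13H13N3O2.
DoU = (2C + 2 + N − H − X) / 2, where X is the halogen count and O/S are ignored.
    = (2·13 + 2 + 3 − 13 − 0) / 2 = 18 / 2 = 9.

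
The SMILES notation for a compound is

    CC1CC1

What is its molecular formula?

Walk through each heavy atom and fill implicit hydrogens from standard valence (C 4, N 3, O 2, S 2, halogen 1):
  atom 1: C, bond orders sum to 1 (valence 4) → 3 H
  atom 2: C, bond orders sum to 3 (valence 4) → 1 H
  atom 3: C, bond orders sum to 2 (valence 4) → 2 H
  atom 4: C, bond orders sum to 2 (valence 4) → 2 H
Totals → C:4, H:8.
In Hill order: C4H8.

C4H8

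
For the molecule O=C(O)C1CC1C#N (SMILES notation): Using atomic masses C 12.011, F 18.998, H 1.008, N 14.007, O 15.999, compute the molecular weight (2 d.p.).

111.10 g/mol

First, the molecular formula is C5H5NO2 (counting implicit H from valence).
  C: 5 × 12.011 = 60.055
  H: 5 × 1.008 = 5.040
  N: 1 × 14.007 = 14.007
  O: 2 × 15.999 = 31.998
Sum: 5×12.011 + 5×1.008 + 1×14.007 + 2×15.999 = 111.100 → 111.10 g/mol.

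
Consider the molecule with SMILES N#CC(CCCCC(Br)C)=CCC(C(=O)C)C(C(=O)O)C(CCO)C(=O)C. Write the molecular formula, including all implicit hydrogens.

C20H30BrNO5

Walk through each heavy atom and fill implicit hydrogens from standard valence (C 4, N 3, O 2, S 2, halogen 1):
  atom 1: N, bond orders sum to 3 (valence 3) → 0 H
  atom 2: C, bond orders sum to 4 (valence 4) → 0 H
  atom 3: C, bond orders sum to 4 (valence 4) → 0 H
  atom 4: C, bond orders sum to 2 (valence 4) → 2 H
  atom 5: C, bond orders sum to 2 (valence 4) → 2 H
  atom 6: C, bond orders sum to 2 (valence 4) → 2 H
  atom 7: C, bond orders sum to 2 (valence 4) → 2 H
  atom 8: C, bond orders sum to 3 (valence 4) → 1 H
  atom 9: Br (halogen, monovalent) → 0 H
  atom 10: C, bond orders sum to 1 (valence 4) → 3 H
  atom 11: C, bond orders sum to 3 (valence 4) → 1 H
  atom 12: C, bond orders sum to 2 (valence 4) → 2 H
  atom 13: C, bond orders sum to 3 (valence 4) → 1 H
  atom 14: C, bond orders sum to 4 (valence 4) → 0 H
  atom 15: O, bond orders sum to 2 (valence 2) → 0 H
  atom 16: C, bond orders sum to 1 (valence 4) → 3 H
  atom 17: C, bond orders sum to 3 (valence 4) → 1 H
  atom 18: C, bond orders sum to 4 (valence 4) → 0 H
  atom 19: O, bond orders sum to 2 (valence 2) → 0 H
  atom 20: O, bond orders sum to 1 (valence 2) → 1 H
  atom 21: C, bond orders sum to 3 (valence 4) → 1 H
  atom 22: C, bond orders sum to 2 (valence 4) → 2 H
  atom 23: C, bond orders sum to 2 (valence 4) → 2 H
  atom 24: O, bond orders sum to 1 (valence 2) → 1 H
  atom 25: C, bond orders sum to 4 (valence 4) → 0 H
  atom 26: O, bond orders sum to 2 (valence 2) → 0 H
  atom 27: C, bond orders sum to 1 (valence 4) → 3 H
Totals → C:20, H:30, Br:1, N:1, O:5.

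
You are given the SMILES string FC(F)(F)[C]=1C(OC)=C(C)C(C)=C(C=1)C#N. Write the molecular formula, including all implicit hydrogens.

Walk through each heavy atom and fill implicit hydrogens from standard valence (C 4, N 3, O 2, S 2, halogen 1):
  atom 1: F (halogen, monovalent) → 0 H
  atom 2: C, bond orders sum to 4 (valence 4) → 0 H
  atom 3: F (halogen, monovalent) → 0 H
  atom 4: F (halogen, monovalent) → 0 H
  atom 5: C with explicit H count 0
  atom 6: C, bond orders sum to 4 (valence 4) → 0 H
  atom 7: O, bond orders sum to 2 (valence 2) → 0 H
  atom 8: C, bond orders sum to 1 (valence 4) → 3 H
  atom 9: C, bond orders sum to 4 (valence 4) → 0 H
  atom 10: C, bond orders sum to 1 (valence 4) → 3 H
  atom 11: C, bond orders sum to 4 (valence 4) → 0 H
  atom 12: C, bond orders sum to 1 (valence 4) → 3 H
  atom 13: C, bond orders sum to 4 (valence 4) → 0 H
  atom 14: C, bond orders sum to 3 (valence 4) → 1 H
  atom 15: C, bond orders sum to 4 (valence 4) → 0 H
  atom 16: N, bond orders sum to 3 (valence 3) → 0 H
Totals → C:11, H:10, F:3, N:1, O:1.
In Hill order: C11H10F3NO.

C11H10F3NO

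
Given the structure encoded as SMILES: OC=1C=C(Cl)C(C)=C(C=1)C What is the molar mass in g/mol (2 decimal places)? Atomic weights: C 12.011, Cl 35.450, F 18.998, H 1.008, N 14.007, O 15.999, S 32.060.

First, the molecular formula is C8H9ClO (counting implicit H from valence).
  C: 8 × 12.011 = 96.088
  Cl: 1 × 35.450 = 35.450
  H: 9 × 1.008 = 9.072
  O: 1 × 15.999 = 15.999
Sum: 8×12.011 + 1×35.450 + 9×1.008 + 1×15.999 = 156.609 → 156.61 g/mol.

156.61 g/mol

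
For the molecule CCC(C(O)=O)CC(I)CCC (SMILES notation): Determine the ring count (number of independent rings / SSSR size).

In SMILES, each pair of matching ring-closure digits denotes one ring-closing bond; the number of such bonds equals the number of independent rings.
Ring-closure bonds here: 0.

0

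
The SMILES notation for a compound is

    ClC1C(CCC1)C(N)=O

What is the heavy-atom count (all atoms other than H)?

Every atom symbol written in the SMILES (organic subset) is one heavy atom; implicit H are not written.
Heavy atoms by element → C:6, Cl:1, N:1, O:1.
Total: 9.

9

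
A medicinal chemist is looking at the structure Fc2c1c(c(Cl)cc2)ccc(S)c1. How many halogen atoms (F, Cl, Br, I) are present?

2

Halogen atoms appear at heavy-atom positions 1, 6 (1×Cl, 1×F).
Other groups present: 1 thiol.
Halogen count: 2.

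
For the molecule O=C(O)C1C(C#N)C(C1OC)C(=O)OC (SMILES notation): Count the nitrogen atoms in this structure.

Scan the SMILES for N atoms (remember two-letter symbols like Cl and Br are single atoms).
Nitrogen count: 1.

1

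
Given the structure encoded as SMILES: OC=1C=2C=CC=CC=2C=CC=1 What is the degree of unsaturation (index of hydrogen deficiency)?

Molecular formula: C10H8O.
DoU = (2C + 2 + N − H − X) / 2, where X is the halogen count and O/S are ignored.
    = (2·10 + 2 + 0 − 8 − 0) / 2 = 14 / 2 = 7.

7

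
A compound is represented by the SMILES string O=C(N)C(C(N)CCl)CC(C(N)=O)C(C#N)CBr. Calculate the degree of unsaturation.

Molecular formula: C10H16BrClN4O2.
DoU = (2C + 2 + N − H − X) / 2, where X is the halogen count and O/S are ignored.
    = (2·10 + 2 + 4 − 16 − 2) / 2 = 8 / 2 = 4.

4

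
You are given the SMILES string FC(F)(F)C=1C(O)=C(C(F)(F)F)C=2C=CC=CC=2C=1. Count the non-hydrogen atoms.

19

Every atom symbol written in the SMILES (organic subset) is one heavy atom; implicit H are not written.
Heavy atoms by element → C:12, F:6, O:1.
Total: 19.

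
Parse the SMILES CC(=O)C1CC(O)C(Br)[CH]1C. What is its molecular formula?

Walk through each heavy atom and fill implicit hydrogens from standard valence (C 4, N 3, O 2, S 2, halogen 1):
  atom 1: C, bond orders sum to 1 (valence 4) → 3 H
  atom 2: C, bond orders sum to 4 (valence 4) → 0 H
  atom 3: O, bond orders sum to 2 (valence 2) → 0 H
  atom 4: C, bond orders sum to 3 (valence 4) → 1 H
  atom 5: C, bond orders sum to 2 (valence 4) → 2 H
  atom 6: C, bond orders sum to 3 (valence 4) → 1 H
  atom 7: O, bond orders sum to 1 (valence 2) → 1 H
  atom 8: C, bond orders sum to 3 (valence 4) → 1 H
  atom 9: Br (halogen, monovalent) → 0 H
  atom 10: C with explicit H count 1
  atom 11: C, bond orders sum to 1 (valence 4) → 3 H
Totals → C:8, H:13, Br:1, O:2.

C8H13BrO2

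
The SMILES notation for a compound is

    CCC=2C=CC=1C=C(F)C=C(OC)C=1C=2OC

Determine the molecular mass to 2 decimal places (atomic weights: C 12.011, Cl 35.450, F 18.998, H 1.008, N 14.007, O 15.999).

First, the molecular formula is C14H15FO2 (counting implicit H from valence).
  C: 14 × 12.011 = 168.154
  F: 1 × 18.998 = 18.998
  H: 15 × 1.008 = 15.120
  O: 2 × 15.999 = 31.998
Sum: 14×12.011 + 1×18.998 + 15×1.008 + 2×15.999 = 234.270 → 234.27 g/mol.

234.27 g/mol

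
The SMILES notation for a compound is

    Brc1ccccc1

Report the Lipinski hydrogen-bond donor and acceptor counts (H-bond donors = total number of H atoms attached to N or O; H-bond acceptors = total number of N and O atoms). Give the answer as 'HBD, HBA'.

Donors: find every N or O and count the H atoms it carries.
  (no N or O atoms present)
Lipinski HBD = 0.
Acceptors: N atoms = 0, O atoms = 0 → HBA = 0.

0, 0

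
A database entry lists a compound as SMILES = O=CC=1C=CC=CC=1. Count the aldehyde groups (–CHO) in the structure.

1

The aldehyde motif appears at heavy-atom position 2 in the SMILES.
Aldehyde count: 1.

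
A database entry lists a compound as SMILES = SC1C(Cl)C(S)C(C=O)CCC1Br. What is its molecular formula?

Walk through each heavy atom and fill implicit hydrogens from standard valence (C 4, N 3, O 2, S 2, halogen 1):
  atom 1: S, bond orders sum to 1 (valence 2) → 1 H
  atom 2: C, bond orders sum to 3 (valence 4) → 1 H
  atom 3: C, bond orders sum to 3 (valence 4) → 1 H
  atom 4: Cl (halogen, monovalent) → 0 H
  atom 5: C, bond orders sum to 3 (valence 4) → 1 H
  atom 6: S, bond orders sum to 1 (valence 2) → 1 H
  atom 7: C, bond orders sum to 3 (valence 4) → 1 H
  atom 8: C, bond orders sum to 3 (valence 4) → 1 H
  atom 9: O, bond orders sum to 2 (valence 2) → 0 H
  atom 10: C, bond orders sum to 2 (valence 4) → 2 H
  atom 11: C, bond orders sum to 2 (valence 4) → 2 H
  atom 12: C, bond orders sum to 3 (valence 4) → 1 H
  atom 13: Br (halogen, monovalent) → 0 H
Totals → C:8, H:12, Br:1, Cl:1, O:1, S:2.

C8H12BrClOS2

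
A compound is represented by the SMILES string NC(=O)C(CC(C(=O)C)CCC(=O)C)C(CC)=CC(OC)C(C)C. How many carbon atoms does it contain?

Count every carbon token in the SMILES (each C, including those in ring-closure positions and inside branches).
Carbon count: 19.

19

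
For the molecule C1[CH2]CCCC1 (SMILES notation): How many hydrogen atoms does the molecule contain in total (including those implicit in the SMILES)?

Walk through each heavy atom and fill implicit hydrogens from standard valence (C 4, N 3, O 2, S 2, halogen 1):
  atom 1: C, bond orders sum to 2 (valence 4) → 2 H
  atom 2: C with explicit H count 2
  atom 3: C, bond orders sum to 2 (valence 4) → 2 H
  atom 4: C, bond orders sum to 2 (valence 4) → 2 H
  atom 5: C, bond orders sum to 2 (valence 4) → 2 H
  atom 6: C, bond orders sum to 2 (valence 4) → 2 H
Total hydrogens: 12.

12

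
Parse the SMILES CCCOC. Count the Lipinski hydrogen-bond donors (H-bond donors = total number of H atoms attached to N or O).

Donors: find every N or O and count the H atoms it carries.
  atom 4 (O): bond orders sum to 2 → 0 H
Lipinski HBD = 0.

0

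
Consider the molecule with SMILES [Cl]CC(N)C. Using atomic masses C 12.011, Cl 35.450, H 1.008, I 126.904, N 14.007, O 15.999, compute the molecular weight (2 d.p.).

93.55 g/mol

First, the molecular formula is C3H8ClN (counting implicit H from valence).
  C: 3 × 12.011 = 36.033
  Cl: 1 × 35.450 = 35.450
  H: 8 × 1.008 = 8.064
  N: 1 × 14.007 = 14.007
Sum: 3×12.011 + 1×35.450 + 8×1.008 + 1×14.007 = 93.554 → 93.55 g/mol.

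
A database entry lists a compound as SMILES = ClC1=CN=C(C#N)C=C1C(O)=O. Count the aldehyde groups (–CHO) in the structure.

0

Scan the SMILES for the aldehyde motif — none present.
Groups that are present: 1 carboxylic acid, 1 nitrile.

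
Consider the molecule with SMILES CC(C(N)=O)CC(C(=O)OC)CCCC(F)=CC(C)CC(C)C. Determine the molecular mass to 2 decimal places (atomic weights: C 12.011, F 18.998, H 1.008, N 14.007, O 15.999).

First, the molecular formula is C18H32FNO3 (counting implicit H from valence).
  C: 18 × 12.011 = 216.198
  F: 1 × 18.998 = 18.998
  H: 32 × 1.008 = 32.256
  N: 1 × 14.007 = 14.007
  O: 3 × 15.999 = 47.997
Sum: 18×12.011 + 1×18.998 + 32×1.008 + 1×14.007 + 3×15.999 = 329.456 → 329.46 g/mol.

329.46 g/mol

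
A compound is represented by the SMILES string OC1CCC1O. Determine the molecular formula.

C4H8O2

Walk through each heavy atom and fill implicit hydrogens from standard valence (C 4, N 3, O 2, S 2, halogen 1):
  atom 1: O, bond orders sum to 1 (valence 2) → 1 H
  atom 2: C, bond orders sum to 3 (valence 4) → 1 H
  atom 3: C, bond orders sum to 2 (valence 4) → 2 H
  atom 4: C, bond orders sum to 2 (valence 4) → 2 H
  atom 5: C, bond orders sum to 3 (valence 4) → 1 H
  atom 6: O, bond orders sum to 1 (valence 2) → 1 H
Totals → C:4, H:8, O:2.
In Hill order: C4H8O2.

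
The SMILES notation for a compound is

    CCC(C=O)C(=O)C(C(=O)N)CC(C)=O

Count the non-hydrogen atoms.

15

Every atom symbol written in the SMILES (organic subset) is one heavy atom; implicit H are not written.
Heavy atoms by element → C:10, N:1, O:4.
Total: 15.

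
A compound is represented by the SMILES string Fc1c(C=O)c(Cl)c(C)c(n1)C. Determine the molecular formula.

C8H7ClFNO

Walk through each heavy atom and fill implicit hydrogens from standard valence (C 4, N 3, O 2, S 2, halogen 1); for lowercase aromatic atoms, an aromatic c carries 1 H when it has two neighbours and 0 H with three, and aromatic n carries 0 H:
  atom 1: F (halogen, monovalent) → 0 H
  atom 2: aromatic c, 3 neighbours → 0 H
  atom 3: aromatic c, 3 neighbours → 0 H
  atom 4: C, bond orders sum to 3 (valence 4) → 1 H
  atom 5: O, bond orders sum to 2 (valence 2) → 0 H
  atom 6: aromatic c, 3 neighbours → 0 H
  atom 7: Cl (halogen, monovalent) → 0 H
  atom 8: aromatic c, 3 neighbours → 0 H
  atom 9: C, bond orders sum to 1 (valence 4) → 3 H
  atom 10: aromatic c, 3 neighbours → 0 H
  atom 11: aromatic n, 2 neighbours → 0 H
  atom 12: C, bond orders sum to 1 (valence 4) → 3 H
Totals → C:8, H:7, Cl:1, F:1, N:1, O:1.
In Hill order: C8H7ClFNO.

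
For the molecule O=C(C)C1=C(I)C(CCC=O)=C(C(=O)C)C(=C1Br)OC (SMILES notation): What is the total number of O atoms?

Scan the SMILES for O atoms (remember two-letter symbols like Cl and Br are single atoms).
Oxygen count: 4.

4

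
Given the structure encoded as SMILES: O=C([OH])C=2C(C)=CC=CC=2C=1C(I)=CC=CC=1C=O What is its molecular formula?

C15H11IO3

Walk through each heavy atom and fill implicit hydrogens from standard valence (C 4, N 3, O 2, S 2, halogen 1):
  atom 1: O, bond orders sum to 2 (valence 2) → 0 H
  atom 2: C, bond orders sum to 4 (valence 4) → 0 H
  atom 3: O with explicit H count 1
  atom 4: C, bond orders sum to 4 (valence 4) → 0 H
  atom 5: C, bond orders sum to 4 (valence 4) → 0 H
  atom 6: C, bond orders sum to 1 (valence 4) → 3 H
  atom 7: C, bond orders sum to 3 (valence 4) → 1 H
  atom 8: C, bond orders sum to 3 (valence 4) → 1 H
  atom 9: C, bond orders sum to 3 (valence 4) → 1 H
  atom 10: C, bond orders sum to 4 (valence 4) → 0 H
  atom 11: C, bond orders sum to 4 (valence 4) → 0 H
  atom 12: C, bond orders sum to 4 (valence 4) → 0 H
  atom 13: I (halogen, monovalent) → 0 H
  atom 14: C, bond orders sum to 3 (valence 4) → 1 H
  atom 15: C, bond orders sum to 3 (valence 4) → 1 H
  atom 16: C, bond orders sum to 3 (valence 4) → 1 H
  atom 17: C, bond orders sum to 4 (valence 4) → 0 H
  atom 18: C, bond orders sum to 3 (valence 4) → 1 H
  atom 19: O, bond orders sum to 2 (valence 2) → 0 H
Totals → C:15, H:11, I:1, O:3.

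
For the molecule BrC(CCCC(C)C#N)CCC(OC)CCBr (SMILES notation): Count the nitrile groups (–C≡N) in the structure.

1

The nitrile motif appears at heavy-atom position 8 in the SMILES.
Other groups present: 1 ether.
Nitrile count: 1.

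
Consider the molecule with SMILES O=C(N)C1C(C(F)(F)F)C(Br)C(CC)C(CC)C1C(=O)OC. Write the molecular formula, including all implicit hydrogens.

C14H21BrF3NO3

Walk through each heavy atom and fill implicit hydrogens from standard valence (C 4, N 3, O 2, S 2, halogen 1):
  atom 1: O, bond orders sum to 2 (valence 2) → 0 H
  atom 2: C, bond orders sum to 4 (valence 4) → 0 H
  atom 3: N, bond orders sum to 1 (valence 3) → 2 H
  atom 4: C, bond orders sum to 3 (valence 4) → 1 H
  atom 5: C, bond orders sum to 3 (valence 4) → 1 H
  atom 6: C, bond orders sum to 4 (valence 4) → 0 H
  atom 7: F (halogen, monovalent) → 0 H
  atom 8: F (halogen, monovalent) → 0 H
  atom 9: F (halogen, monovalent) → 0 H
  atom 10: C, bond orders sum to 3 (valence 4) → 1 H
  atom 11: Br (halogen, monovalent) → 0 H
  atom 12: C, bond orders sum to 3 (valence 4) → 1 H
  atom 13: C, bond orders sum to 2 (valence 4) → 2 H
  atom 14: C, bond orders sum to 1 (valence 4) → 3 H
  atom 15: C, bond orders sum to 3 (valence 4) → 1 H
  atom 16: C, bond orders sum to 2 (valence 4) → 2 H
  atom 17: C, bond orders sum to 1 (valence 4) → 3 H
  atom 18: C, bond orders sum to 3 (valence 4) → 1 H
  atom 19: C, bond orders sum to 4 (valence 4) → 0 H
  atom 20: O, bond orders sum to 2 (valence 2) → 0 H
  atom 21: O, bond orders sum to 2 (valence 2) → 0 H
  atom 22: C, bond orders sum to 1 (valence 4) → 3 H
Totals → C:14, H:21, Br:1, F:3, N:1, O:3.
In Hill order: C14H21BrF3NO3.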